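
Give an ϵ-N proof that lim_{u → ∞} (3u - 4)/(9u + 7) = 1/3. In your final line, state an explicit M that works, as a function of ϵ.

Fix ϵ > 0. We seek M > 0 such that u > M implies |(3u - 4)/(9u + 7) − (1/3)| < ϵ.
(3u - 4)/(9u + 7) − (1/3) = (9(3u - 4) − 3(9u + 7)) / (9(9u + 7)) = -57/(9(9u + 7)).
For u > 0 we have 9u + 7 > 9u, so |(3u - 4)/(9u + 7) − (1/3)| = 57/(9(9u + 7)) < 57/(9·9u) = (19/27)/u.
Thus |(3u - 4)/(9u + 7) − (1/3)| < ϵ whenever u > (19/27)/ϵ.
Take M = (19/27)/ϵ. If u > M then |(3u - 4)/(9u + 7) − (1/3)| < (19/27)/u < ϵ.

M = (19/27)/ϵ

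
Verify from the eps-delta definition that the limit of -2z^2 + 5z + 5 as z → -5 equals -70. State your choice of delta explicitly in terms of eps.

delta = min(1, eps/27)

Let eps > 0 be given. We want delta > 0 such that 0 < |z + 5| < delta implies |(-2z^2 + 5z + 5) + 70| < eps.
(-2z^2 + 5z + 5) + 70 = -2z^2 + 5z + 75 = (z + 5)(-2z + 15).
So |(-2z^2 + 5z + 5) + 70| = |z + 5|·|-2z + 15|.
Assume first that |z + 5| < 1, so |z| < 6. Then |-2z + 15| ≤ 2·6 + 15 = 27.
Hence |(-2z^2 + 5z + 5) + 70| ≤ 27|z + 5| < eps provided |z + 5| < eps/27.
Choosing delta = min(1, eps/27) ensures both conditions, hence |(-2z^2 + 5z + 5) + 70| < eps.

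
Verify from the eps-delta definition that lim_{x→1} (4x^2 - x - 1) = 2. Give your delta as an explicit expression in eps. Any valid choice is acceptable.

Let eps > 0. We want delta > 0 such that 0 < |x − 1| < delta implies |(4x^2 - x - 1) − 2| < eps.
(4x^2 - x - 1) − 2 = 4x^2 - x - 3 = (x − 1)(4x + 3).
So |(4x^2 - x - 1) − 2| = |x − 1|·|4x + 3|.
Assume first that |x − 1| < 2, so |x| < 3. Then |4x + 3| ≤ 4·3 + 3 = 15.
Hence |(4x^2 - x - 1) − 2| ≤ 15|x − 1| < eps provided |x − 1| < eps/15.
Choosing delta = min(2, eps/15) ensures both conditions, hence |(4x^2 - x - 1) − 2| < eps.

delta = min(2, eps/15)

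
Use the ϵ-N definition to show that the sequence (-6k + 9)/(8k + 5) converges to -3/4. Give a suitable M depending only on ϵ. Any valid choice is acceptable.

Let ϵ > 0. For k ≥ 1, |(-6k + 9)/(8k + 5) + 3/4| = |102|/(8(8k + 5)) = 102/(8(8k + 5)).
Since 8k + 5 ≥ 8k for k ≥ 1, this is ≤ 102/(8·8k) = (51/32)/k.
So |(-6k + 9)/(8k + 5) + 3/4| < ϵ whenever k > (51/32)/ϵ.
Take M = (51/32)/ϵ. If k > M then |(-6k + 9)/(8k + 5) + 3/4| ≤ (51/32)/k < ϵ.

M = (51/32)/ϵ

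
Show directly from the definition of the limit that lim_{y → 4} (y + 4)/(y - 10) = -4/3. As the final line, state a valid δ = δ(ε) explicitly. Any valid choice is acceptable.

Suppose ε > 0. We want δ > 0 with 0 < |y − 4| < δ ⇒ |(y + 4)/(y - 10) + 4/3| < ε.
Combining over a common denominator, (y + 4)/(y - 10) + 4/3 = [(y + 4)·(-6) − 8·(y - 10)] / [(-6)·(y - 10)] = -14(y − 4) / ((-6)(y - 10)).
So |(y + 4)/(y - 10) + 4/3| = 14|y − 4| / (6·|y − 10|).
Restrict δ ≤ 3. Then |y − 4| < 3 gives |y − 10| = |(y − 4) + (-6)| ≥ 6 − 3 = 3.
Hence |(y + 4)/(y - 10) + 4/3| < 14|y − 4|/(6·3) = (7/9)|y − 4|, which is < ε once |y − 4| < (9/7)ε.
Take δ = min(3, (9/7)ε). Then 0 < |y − 4| < δ forces both bounds, so |(y + 4)/(y - 10) + 4/3| < ε.

δ = min(3, (9/7)ε)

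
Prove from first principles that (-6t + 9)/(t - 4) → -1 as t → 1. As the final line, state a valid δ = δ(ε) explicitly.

Fix ε > 0. We want δ > 0 with 0 < |t − 1| < δ ⇒ |(-6t + 9)/(t - 4) + 1| < ε.
Combining over a common denominator, (-6t + 9)/(t - 4) + 1 = [(-6t + 9)·(-3) − 3·(t - 4)] / [(-3)·(t - 4)] = 15(t − 1) / ((-3)(t - 4)).
So |(-6t + 9)/(t - 4) + 1| = 15|t − 1| / (3·|t − 4|).
Restrict δ ≤ 3/2. Then |t − 1| < 3/2 gives |t − 4| = |(t − 1) + (-3)| ≥ 3 − 3/2 = 3/2.
Hence |(-6t + 9)/(t - 4) + 1| < 15|t − 1|/(3·(3/2)) = (10/3)|t − 1|, which is < ε once |t − 1| < (3/10)ε.
Take δ = min(3/2, (3/10)ε). Then 0 < |t − 1| < δ forces both bounds, so |(-6t + 9)/(t - 4) + 1| < ε.

δ = min(3/2, (3/10)ε)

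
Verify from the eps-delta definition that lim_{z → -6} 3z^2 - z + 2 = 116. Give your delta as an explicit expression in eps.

delta = min(2, eps/43)

Let eps > 0 be given. We want delta > 0 such that 0 < |z + 6| < delta implies |(3z^2 - z + 2) − 116| < eps.
(3z^2 - z + 2) − 116 = 3z^2 - z - 114 = (z + 6)(3z - 19).
So |(3z^2 - z + 2) − 116| = |z + 6|·|3z - 19|.
Require delta ≤ 2. Then |z + 6| < 2 gives |z| < 8, and by the triangle inequality |3z - 19| ≤ 3·8 + 19 = 43.
Hence |(3z^2 - z + 2) − 116| ≤ 43|z + 6| < eps provided |z + 6| < eps/43.
Choosing delta = min(2, eps/43) ensures both conditions, hence |(3z^2 - z + 2) − 116| < eps.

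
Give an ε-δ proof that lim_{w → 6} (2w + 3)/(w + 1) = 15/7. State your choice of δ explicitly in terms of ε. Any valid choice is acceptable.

δ = min(7/2, (49/2)ε)

Let ε > 0 be given. We want δ > 0 with 0 < |w − 6| < δ ⇒ |(2w + 3)/(w + 1) − (15/7)| < ε.
Combining over a common denominator, (2w + 3)/(w + 1) − (15/7) = [(2w + 3)·7 − 15·(w + 1)] / [7·(w + 1)] = -1(w − 6) / (7(w + 1)).
So |(2w + 3)/(w + 1) − (15/7)| = |w − 6| / (7·|w + 1|).
Restrict δ ≤ 7/2. Then |w − 6| < 7/2 gives |w + 1| = |(w − 6) + 7| ≥ 7 − 7/2 = 7/2.
Hence |(2w + 3)/(w + 1) − (15/7)| < |w − 6|/(7·(7/2)) = (2/49)|w − 6|, which is < ε once |w − 6| < (49/2)ε.
Take δ = min(7/2, (49/2)ε). Then 0 < |w − 6| < δ forces both bounds, so |(2w + 3)/(w + 1) − (15/7)| < ε.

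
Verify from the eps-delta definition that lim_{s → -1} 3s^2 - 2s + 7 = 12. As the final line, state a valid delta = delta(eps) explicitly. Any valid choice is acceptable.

Let eps > 0 be given. We want delta > 0 such that 0 < |s + 1| < delta implies |(3s^2 - 2s + 7) − 12| < eps.
(3s^2 - 2s + 7) − 12 = 3s^2 - 2s - 5 = (s + 1)(3s - 5).
So |(3s^2 - 2s + 7) − 12| = |s + 1|·|3s - 5|.
Assume first that |s + 1| < 1, so |s| < 2. Then |3s - 5| ≤ 3·2 + 5 = 11.
Hence |(3s^2 - 2s + 7) − 12| ≤ 11|s + 1| < eps provided |s + 1| < eps/11.
Take delta = min(1, eps/11). Then 0 < |s + 1| < delta gives both |s + 1| < 1 and |s + 1| < eps/11, so |(3s^2 - 2s + 7) − 12| < eps.

delta = min(1, eps/11)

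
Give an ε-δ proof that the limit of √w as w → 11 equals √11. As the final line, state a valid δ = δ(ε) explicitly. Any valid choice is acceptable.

δ = min(11, √11·ε)

Suppose ε > 0. We want δ > 0 such that 0 < |w − 11| < δ implies |√w − √11| < ε.
Rationalise: √w − √11 = (w − 11)/(√w + √11), so |√w − √11| = |w − 11|/(√w + √11).
Restrict δ ≤ 11 so that |w − 11| < 11 forces w > 0, and then √w + √11 > √11.
Hence |√w − √11| < |w − 11|/√11, which is < ε once |w − 11| < √11·ε.
Take δ = min(11, √11·ε). If 0 < |w − 11| < δ then w > 0 and |√w − √11| < |w − 11|/√11 < ε.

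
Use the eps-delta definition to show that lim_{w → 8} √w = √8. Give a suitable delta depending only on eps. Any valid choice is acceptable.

Let eps > 0 be given. We want delta > 0 such that 0 < |w − 8| < delta implies |√w − √8| < eps.
Multiplying by the conjugate, |√w − √8| = |w − 8|/(√w + √8).
Restrict delta ≤ 8 so that |w − 8| < 8 forces w > 0, and then √w + √8 > √8.
Hence |√w − √8| < |w − 8|/√8, which is < eps once |w − 8| < √8·eps.
Take delta = min(8, √8·eps). If 0 < |w − 8| < delta then w > 0 and |√w − √8| < |w − 8|/√8 < eps.

delta = min(8, √8·eps)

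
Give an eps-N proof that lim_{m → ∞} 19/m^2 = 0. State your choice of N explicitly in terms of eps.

N = (19/eps)^{1/2}

Let eps > 0. For m ≥ 1, |19/m^2 − 0| = 19/m^2.
19/m^2 < eps ⇔ m^2 > 19/eps ⇔ m > (19/eps)^{1/2}.
Take N = (19/eps)^{1/2}. Then m > N implies 19/m^2 < eps.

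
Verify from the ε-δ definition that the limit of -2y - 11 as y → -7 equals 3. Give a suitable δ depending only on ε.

δ = ε/2

Let ε > 0 be given. We need δ > 0 so that 0 < |y + 7| < δ implies |(-2y - 11) − 3| < ε.
Since (-2y - 11) − 3 = -2(y + 7), we have |(-2y - 11) − 3| = 2|y + 7|.
Thus it suffices that |y + 7| < ε/2.
Take δ = ε/2. If 0 < |y + 7| < δ then |(-2y - 11) − 3| = 2|y + 7| < 2·(ε/2) = ε.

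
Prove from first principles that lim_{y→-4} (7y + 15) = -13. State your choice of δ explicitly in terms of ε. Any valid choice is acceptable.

δ = ε/7

Let ε > 0 be given. We need δ > 0 so that 0 < |y + 4| < δ implies |(7y + 15) + 13| < ε.
Since (7y + 15) + 13 = 7(y + 4), we have |(7y + 15) + 13| = 7|y + 4|.
Thus it suffices that |y + 4| < ε/7.
Take δ = ε/7. If 0 < |y + 4| < δ then |(7y + 15) + 13| = 7|y + 4| < 7·(ε/7) = ε.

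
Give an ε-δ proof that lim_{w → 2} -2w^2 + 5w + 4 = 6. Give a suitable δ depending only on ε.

Let ε > 0 be given. We want δ > 0 such that 0 < |w − 2| < δ implies |(-2w^2 + 5w + 4) − 6| < ε.
(-2w^2 + 5w + 4) − 6 = -2w^2 + 5w - 2 = (w − 2)(-2w + 1).
So |(-2w^2 + 5w + 4) − 6| = |w − 2|·|-2w + 1|.
Require δ ≤ 1. Then |w − 2| < 1 gives |w| < 3, and by the triangle inequality |-2w + 1| ≤ 2·3 + 1 = 7.
Hence |(-2w^2 + 5w + 4) − 6| ≤ 7|w − 2| < ε provided |w − 2| < ε/7.
Take δ = min(1, ε/7). Then 0 < |w − 2| < δ gives both |w − 2| < 1 and |w − 2| < ε/7, so |(-2w^2 + 5w + 4) − 6| < ε.

δ = min(1, ε/7)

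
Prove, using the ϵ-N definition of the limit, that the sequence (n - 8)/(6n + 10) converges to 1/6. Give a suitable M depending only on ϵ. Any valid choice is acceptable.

M = (29/18)/ϵ

Fix ϵ > 0. For n ≥ 1, |(n - 8)/(6n + 10) − (1/6)| = |-58|/(6(6n + 10)) = 58/(6(6n + 10)).
Since 6n + 10 ≥ 6n for n ≥ 1, this is ≤ 58/(6·6n) = (29/18)/n.
So |(n - 8)/(6n + 10) − (1/6)| < ϵ whenever n > (29/18)/ϵ.
Take M = (29/18)/ϵ. If n > M then |(n - 8)/(6n + 10) − (1/6)| ≤ (29/18)/n < ϵ.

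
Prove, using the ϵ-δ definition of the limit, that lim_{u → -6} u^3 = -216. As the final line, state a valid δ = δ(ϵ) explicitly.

δ = min(1, ϵ/127)

Let ϵ > 0 be given. We seek δ > 0 with 0 < |u + 6| < δ ⇒ |u^3 + 216| < ϵ.
Factor: u^3 + 216 = (u + 6)(u^2 - 6u + 36), so |u^3 + 216| = |u + 6|·|u^2 - 6u + 36|.
Impose δ ≤ 1 so that |u| < 7; then |u^2 - 6u + 36| ≤ 127.
Hence |u^3 + 216| ≤ 127|u + 6|, which is < ϵ once |u + 6| < ϵ/127.
Take δ = min(1, ϵ/127). If 0 < |u + 6| < δ then both bounds hold and |u^3 + 216| ≤ 127|u + 6| < 127·(ϵ/127) = ϵ.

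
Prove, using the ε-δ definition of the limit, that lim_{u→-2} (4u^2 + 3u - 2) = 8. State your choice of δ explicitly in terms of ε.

δ = min(1, ε/17)

Let ε > 0. We want δ > 0 such that 0 < |u + 2| < δ implies |(4u^2 + 3u - 2) − 8| < ε.
(4u^2 + 3u - 2) − 8 = 4u^2 + 3u - 10 = (u + 2)(4u - 5).
So |(4u^2 + 3u - 2) − 8| = |u + 2|·|4u - 5|.
Assume first that |u + 2| < 1, so |u| < 3. Then |4u - 5| ≤ 4·3 + 5 = 17.
Hence |(4u^2 + 3u - 2) − 8| ≤ 17|u + 2| < ε provided |u + 2| < ε/17.
Choosing δ = min(1, ε/17) ensures both conditions, hence |(4u^2 + 3u - 2) − 8| < ε.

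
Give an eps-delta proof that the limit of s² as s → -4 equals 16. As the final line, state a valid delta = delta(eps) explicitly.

Fix eps > 0. We seek delta > 0 with 0 < |s + 4| < delta ⇒ |s² − 16| < eps.
Factor: s² − 16 = (s + 4)(s - 4), so |s² − 16| = |s + 4|·|s - 4|.
Impose delta ≤ 2 so that |s| < 6; then |s - 4| ≤ 10.
Hence |s² − 16| ≤ 10|s + 4|, which is < eps once |s + 4| < eps/10.
Take delta = min(2, eps/10). If 0 < |s + 4| < delta then both bounds hold and |s² − 16| ≤ 10|s + 4| < 10·(eps/10) = eps.

delta = min(2, eps/10)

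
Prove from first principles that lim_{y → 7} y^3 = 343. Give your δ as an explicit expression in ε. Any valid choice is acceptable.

δ = min(1, ε/169)

Let ε > 0. We seek δ > 0 with 0 < |y − 7| < δ ⇒ |y^3 − 343| < ε.
Factor: y^3 − 343 = (y − 7)(y^2 + 7y + 49), so |y^3 − 343| = |y − 7|·|y^2 + 7y + 49|.
Restrict δ ≤ 1. Then |y − 7| < 1 gives |y| < 8, so by the triangle inequality |y^2 + 7y + 49| ≤ 8^2 + 7·8 + 49 = 169.
Hence |y^3 − 343| ≤ 169|y − 7|, which is < ε once |y − 7| < ε/169.
Take δ = min(1, ε/169). If 0 < |y − 7| < δ then both bounds hold and |y^3 − 343| ≤ 169|y − 7| < 169·(ε/169) = ε.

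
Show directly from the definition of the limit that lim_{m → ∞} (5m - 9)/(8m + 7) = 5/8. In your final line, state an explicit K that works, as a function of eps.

K = (107/64)/eps

Let eps > 0 be given. For m ≥ 1, |(5m - 9)/(8m + 7) − (5/8)| = |-107|/(8(8m + 7)) = 107/(8(8m + 7)).
Since 8m + 7 ≥ 8m for m ≥ 1, this is ≤ 107/(8·8m) = (107/64)/m.
So |(5m - 9)/(8m + 7) − (5/8)| < eps whenever m > (107/64)/eps.
Take K = (107/64)/eps. If m > K then |(5m - 9)/(8m + 7) − (5/8)| ≤ (107/64)/m < eps.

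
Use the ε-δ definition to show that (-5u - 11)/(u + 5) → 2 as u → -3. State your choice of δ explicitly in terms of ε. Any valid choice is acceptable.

δ = min(1, (1/7)ε)

Suppose ε > 0. We want δ > 0 with 0 < |u + 3| < δ ⇒ |(-5u - 11)/(u + 5) − 2| < ε.
Combining over a common denominator, (-5u - 11)/(u + 5) − 2 = [(-5u - 11)·2 − 4·(u + 5)] / [2·(u + 5)] = -14(u + 3) / (2(u + 5)).
So |(-5u - 11)/(u + 5) − 2| = 14|u + 3| / (2·|u + 5|).
Require δ ≤ 1, so |u + 5| ≥ |2| − |u + 3| > 2 − 1 = 1.
Hence |(-5u - 11)/(u + 5) − 2| < 14|u + 3|/(2·1) = 7|u + 3|, which is < ε once |u + 3| < (1/7)ε.
Take δ = min(1, (1/7)ε). Then 0 < |u + 3| < δ forces both bounds, so |(-5u - 11)/(u + 5) − 2| < ε.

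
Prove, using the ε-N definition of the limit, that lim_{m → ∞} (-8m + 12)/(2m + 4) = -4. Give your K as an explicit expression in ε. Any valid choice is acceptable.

K = 14/ε

Let ε > 0 be given. For m ≥ 1, |(-8m + 12)/(2m + 4) + 4| = |56|/(2(2m + 4)) = 56/(2(2m + 4)).
Since 2m + 4 ≥ 2m for m ≥ 1, this is ≤ 56/(2·2m) = 14/m.
So |(-8m + 12)/(2m + 4) + 4| < ε whenever m > 14/ε.
Take K = 14/ε. If m > K then |(-8m + 12)/(2m + 4) + 4| ≤ 14/m < ε.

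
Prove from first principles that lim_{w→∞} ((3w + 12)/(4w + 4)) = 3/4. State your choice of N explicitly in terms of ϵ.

N = (9/4)/ϵ

Fix ϵ > 0. We seek N > 0 such that w > N implies |(3w + 12)/(4w + 4) − (3/4)| < ϵ.
(3w + 12)/(4w + 4) − (3/4) = (4(3w + 12) − 3(4w + 4)) / (4(4w + 4)) = 36/(4(4w + 4)).
For w > 0 we have 4w + 4 > 4w, so |(3w + 12)/(4w + 4) − (3/4)| = 36/(4(4w + 4)) < 36/(4·4w) = (9/4)/w.
Thus |(3w + 12)/(4w + 4) − (3/4)| < ϵ whenever w > (9/4)/ϵ.
Take N = (9/4)/ϵ. If w > N then |(3w + 12)/(4w + 4) − (3/4)| < (9/4)/w < ϵ.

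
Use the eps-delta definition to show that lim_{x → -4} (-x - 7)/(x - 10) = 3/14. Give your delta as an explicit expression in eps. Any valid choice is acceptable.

Suppose eps > 0. We want delta > 0 with 0 < |x + 4| < delta ⇒ |(-x - 7)/(x - 10) − (3/14)| < eps.
Combining over a common denominator, (-x - 7)/(x - 10) − (3/14) = [(-x - 7)·(-14) − (-3)·(x - 10)] / [(-14)·(x - 10)] = 17(x + 4) / ((-14)(x - 10)).
So |(-x - 7)/(x - 10) − (3/14)| = 17|x + 4| / (14·|x − 10|).
Restrict delta ≤ 7. Then |x + 4| < 7 gives |x − 10| = |(x + 4) + (-14)| ≥ 14 − 7 = 7.
Hence |(-x - 7)/(x - 10) − (3/14)| < 17|x + 4|/(14·7) = (17/98)|x + 4|, which is < eps once |x + 4| < (98/17)eps.
Take delta = min(7, (98/17)eps). Then 0 < |x + 4| < delta forces both bounds, so |(-x - 7)/(x - 10) − (3/14)| < eps.

delta = min(7, (98/17)eps)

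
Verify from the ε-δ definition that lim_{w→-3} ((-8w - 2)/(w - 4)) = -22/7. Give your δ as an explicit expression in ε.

δ = min(7/2, (49/68)ε)

Let ε > 0 be given. We want δ > 0 with 0 < |w + 3| < δ ⇒ |(-8w - 2)/(w - 4) + 22/7| < ε.
Combining over a common denominator, (-8w - 2)/(w - 4) + 22/7 = [(-8w - 2)·(-7) − 22·(w - 4)] / [(-7)·(w - 4)] = 34(w + 3) / ((-7)(w - 4)).
So |(-8w - 2)/(w - 4) + 22/7| = 34|w + 3| / (7·|w − 4|).
Require δ ≤ 7/2, so |w − 4| ≥ |-7| − |w + 3| > 7 − 7/2 = 7/2.
Hence |(-8w - 2)/(w - 4) + 22/7| < 34|w + 3|/(7·(7/2)) = (68/49)|w + 3|, which is < ε once |w + 3| < (49/68)ε.
Take δ = min(7/2, (49/68)ε). Then 0 < |w + 3| < δ forces both bounds, so |(-8w - 2)/(w - 4) + 22/7| < ε.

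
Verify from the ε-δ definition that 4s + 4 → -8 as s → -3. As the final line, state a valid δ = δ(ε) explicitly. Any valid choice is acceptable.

δ = ε/4

Let ε > 0 be given. We need δ > 0 so that 0 < |s + 3| < δ implies |(4s + 4) + 8| < ε.
Since (4s + 4) + 8 = 4(s + 3), we have |(4s + 4) + 8| = 4|s + 3|.
Thus it suffices that |s + 3| < ε/4.
Choosing δ = ε/4 gives |(4s + 4) + 8| = 4|s + 3| < ε whenever |s + 3| < δ.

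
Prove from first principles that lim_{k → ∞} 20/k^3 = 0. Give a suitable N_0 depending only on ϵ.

N_0 = (20/ϵ)^{1/3}

Let ϵ > 0. For k ≥ 1, |20/k^3 − 0| = 20/k^3.
20/k^3 < ϵ ⇔ k^3 > 20/ϵ ⇔ k > (20/ϵ)^{1/3}.
Take N_0 = (20/ϵ)^{1/3}. Then k > N_0 implies 20/k^3 < ϵ.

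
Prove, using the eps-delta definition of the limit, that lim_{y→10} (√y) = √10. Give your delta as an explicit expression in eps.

delta = min(10, √10·eps)

Suppose eps > 0. We want delta > 0 such that 0 < |y − 10| < delta implies |√y − √10| < eps.
Rationalise: √y − √10 = (y − 10)/(√y + √10), so |√y − √10| = |y − 10|/(√y + √10).
Restrict delta ≤ 10 so that |y − 10| < 10 forces y > 0, and then √y + √10 > √10.
Hence |√y − √10| < |y − 10|/√10, which is < eps once |y − 10| < √10·eps.
Take delta = min(10, √10·eps). If 0 < |y − 10| < delta then y > 0 and |√y − √10| < |y − 10|/√10 < eps.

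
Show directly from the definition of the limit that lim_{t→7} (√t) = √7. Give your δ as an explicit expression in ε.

Fix ε > 0. We want δ > 0 such that 0 < |t − 7| < δ implies |√t − √7| < ε.
Rationalise: √t − √7 = (t − 7)/(√t + √7), so |√t − √7| = |t − 7|/(√t + √7).
Restrict δ ≤ 7 so that |t − 7| < 7 forces t > 0, and then √t + √7 > √7.
Hence |√t − √7| < |t − 7|/√7, which is < ε once |t − 7| < √7·ε.
Take δ = min(7, √7·ε). If 0 < |t − 7| < δ then t > 0 and |√t − √7| < |t − 7|/√7 < ε.

δ = min(7, √7·ε)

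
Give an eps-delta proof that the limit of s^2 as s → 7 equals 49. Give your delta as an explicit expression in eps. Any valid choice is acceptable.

Suppose eps > 0. We seek delta > 0 with 0 < |s − 7| < delta ⇒ |s^2 − 49| < eps.
Factor: s^2 − 49 = (s − 7)(s + 7), so |s^2 − 49| = |s − 7|·|s + 7|.
Restrict delta ≤ 2. Then |s − 7| < 2 gives |s| < 9, so by the triangle inequality |s + 7| ≤ 9 + 7 = 16.
Hence |s^2 − 49| ≤ 16|s − 7|, which is < eps once |s − 7| < eps/16.
Take delta = min(2, eps/16). If 0 < |s − 7| < delta then both bounds hold and |s^2 − 49| ≤ 16|s − 7| < 16·(eps/16) = eps.

delta = min(2, eps/16)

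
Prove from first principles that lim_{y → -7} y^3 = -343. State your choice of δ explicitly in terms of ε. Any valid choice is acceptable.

δ = min(1, ε/169)

Let ε > 0. We seek δ > 0 with 0 < |y + 7| < δ ⇒ |y^3 + 343| < ε.
Factor: y^3 + 343 = (y + 7)(y^2 - 7y + 49), so |y^3 + 343| = |y + 7|·|y^2 - 7y + 49|.
Impose δ ≤ 1 so that |y| < 8; then |y^2 - 7y + 49| ≤ 169.
Hence |y^3 + 343| ≤ 169|y + 7|, which is < ε once |y + 7| < ε/169.
Take δ = min(1, ε/169). If 0 < |y + 7| < δ then both bounds hold and |y^3 + 343| ≤ 169|y + 7| < 169·(ε/169) = ε.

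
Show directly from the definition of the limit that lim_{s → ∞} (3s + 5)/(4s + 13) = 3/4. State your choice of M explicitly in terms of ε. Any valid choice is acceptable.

M = (19/16)/ε

Let ε > 0 be given. We seek M > 0 such that s > M implies |(3s + 5)/(4s + 13) − (3/4)| < ε.
(3s + 5)/(4s + 13) − (3/4) = (4(3s + 5) − 3(4s + 13)) / (4(4s + 13)) = -19/(4(4s + 13)).
For s > 0 we have 4s + 13 > 4s, so |(3s + 5)/(4s + 13) − (3/4)| = 19/(4(4s + 13)) < 19/(4·4s) = (19/16)/s.
Thus |(3s + 5)/(4s + 13) − (3/4)| < ε whenever s > (19/16)/ε.
Take M = (19/16)/ε. If s > M then |(3s + 5)/(4s + 13) − (3/4)| < (19/16)/s < ε.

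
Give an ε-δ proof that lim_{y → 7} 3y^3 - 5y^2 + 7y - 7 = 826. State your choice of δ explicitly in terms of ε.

δ = min(1, ε/439)

Fix ε > 0. We want δ > 0 such that 0 < |y − 7| < δ implies |(3y^3 - 5y^2 + 7y - 7) − 826| < ε.
(3y^3 - 5y^2 + 7y - 7) − 826 = 3y^3 - 5y^2 + 7y - 833 = (y − 7)(3y^2 + 16y + 119).
So |(3y^3 - 5y^2 + 7y - 7) − 826| = |y − 7|·|3y^2 + 16y + 119|.
Require δ ≤ 1. Then |y − 7| < 1 gives |y| < 8, and by the triangle inequality |3y^2 + 16y + 119| ≤ 3·8^2 + 16·8 + 119 = 439.
Hence |(3y^3 - 5y^2 + 7y - 7) − 826| ≤ 439|y − 7| < ε provided |y − 7| < ε/439.
Take δ = min(1, ε/439). Then 0 < |y − 7| < δ gives both |y − 7| < 1 and |y − 7| < ε/439, so |(3y^3 - 5y^2 + 7y - 7) − 826| < ε.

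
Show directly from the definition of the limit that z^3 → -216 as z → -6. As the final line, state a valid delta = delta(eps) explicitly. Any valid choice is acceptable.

Let eps > 0. We seek delta > 0 with 0 < |z + 6| < delta ⇒ |z^3 + 216| < eps.
Factor: z^3 + 216 = (z + 6)(z^2 - 6z + 36), so |z^3 + 216| = |z + 6|·|z^2 - 6z + 36|.
Impose delta ≤ 2 so that |z| < 8; then |z^2 - 6z + 36| ≤ 148.
Hence |z^3 + 216| ≤ 148|z + 6|, which is < eps once |z + 6| < eps/148.
Take delta = min(2, eps/148). If 0 < |z + 6| < delta then both bounds hold and |z^3 + 216| ≤ 148|z + 6| < 148·(eps/148) = eps.

delta = min(2, eps/148)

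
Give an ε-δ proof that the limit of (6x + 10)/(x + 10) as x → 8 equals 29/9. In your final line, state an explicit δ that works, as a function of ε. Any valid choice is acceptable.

Suppose ε > 0. We want δ > 0 with 0 < |x − 8| < δ ⇒ |(6x + 10)/(x + 10) − (29/9)| < ε.
Combining over a common denominator, (6x + 10)/(x + 10) − (29/9) = [(6x + 10)·18 − 58·(x + 10)] / [18·(x + 10)] = 50(x − 8) / (18(x + 10)).
So |(6x + 10)/(x + 10) − (29/9)| = 50|x − 8| / (18·|x + 10|).
Require δ ≤ 9, so |x + 10| ≥ |18| − |x − 8| > 18 − 9 = 9.
Hence |(6x + 10)/(x + 10) − (29/9)| < 50|x − 8|/(18·9) = (25/81)|x − 8|, which is < ε once |x − 8| < (81/25)ε.
Take δ = min(9, (81/25)ε). Then 0 < |x − 8| < δ forces both bounds, so |(6x + 10)/(x + 10) − (29/9)| < ε.

δ = min(9, (81/25)ε)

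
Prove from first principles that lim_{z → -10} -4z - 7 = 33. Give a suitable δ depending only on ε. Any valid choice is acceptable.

δ = ε/4

Suppose ε > 0. We need δ > 0 so that 0 < |z + 10| < δ implies |(-4z - 7) − 33| < ε.
|(-4z - 7) − 33| = |-4z - 40| = 4|z + 10|.
Thus it suffices that |z + 10| < ε/4.
Take δ = ε/4. If 0 < |z + 10| < δ then |(-4z - 7) − 33| = 4|z + 10| < 4·(ε/4) = ε.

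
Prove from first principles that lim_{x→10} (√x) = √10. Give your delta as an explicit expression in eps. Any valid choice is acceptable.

delta = min(10, √10·eps)

Fix eps > 0. We want delta > 0 such that 0 < |x − 10| < delta implies |√x − √10| < eps.
Multiplying by the conjugate, |√x − √10| = |x − 10|/(√x + √10).
Restrict delta ≤ 10 so that |x − 10| < 10 forces x > 0, and then √x + √10 > √10.
Hence |√x − √10| < |x − 10|/√10, which is < eps once |x − 10| < √10·eps.
Take delta = min(10, √10·eps). If 0 < |x − 10| < delta then x > 0 and |√x − √10| < |x − 10|/√10 < eps.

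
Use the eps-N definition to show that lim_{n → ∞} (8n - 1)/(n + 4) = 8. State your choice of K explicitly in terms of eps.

K = 33/eps

Let eps > 0. For n ≥ 1, |(8n - 1)/(n + 4) − 8| = |-33|/((n + 4)) = 33/((n + 4)).
Since n + 4 ≥ n for n ≥ 1, this is ≤ 33/(n) = 33/n.
So |(8n - 1)/(n + 4) − 8| < eps whenever n > 33/eps.
Take K = 33/eps. If n > K then |(8n - 1)/(n + 4) − 8| ≤ 33/n < eps.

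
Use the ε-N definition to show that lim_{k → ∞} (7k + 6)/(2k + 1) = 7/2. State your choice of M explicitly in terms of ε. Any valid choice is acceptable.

M = (5/4)/ε

Let ε > 0 be given. For k ≥ 1, |(7k + 6)/(2k + 1) − (7/2)| = |5|/(2(2k + 1)) = 5/(2(2k + 1)).
Since 2k + 1 ≥ 2k for k ≥ 1, this is ≤ 5/(2·2k) = (5/4)/k.
So |(7k + 6)/(2k + 1) − (7/2)| < ε whenever k > (5/4)/ε.
Take M = (5/4)/ε. If k > M then |(7k + 6)/(2k + 1) − (7/2)| ≤ (5/4)/k < ε.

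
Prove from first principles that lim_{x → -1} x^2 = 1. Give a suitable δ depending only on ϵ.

δ = min(2, ϵ/4)

Let ϵ > 0 be given. We seek δ > 0 with 0 < |x + 1| < δ ⇒ |x^2 − 1| < ϵ.
Factor: x^2 − 1 = (x + 1)(x - 1), so |x^2 − 1| = |x + 1|·|x - 1|.
Impose δ ≤ 2 so that |x| < 3; then |x - 1| ≤ 4.
Hence |x^2 − 1| ≤ 4|x + 1|, which is < ϵ once |x + 1| < ϵ/4.
Take δ = min(2, ϵ/4). If 0 < |x + 1| < δ then both bounds hold and |x^2 − 1| ≤ 4|x + 1| < 4·(ϵ/4) = ϵ.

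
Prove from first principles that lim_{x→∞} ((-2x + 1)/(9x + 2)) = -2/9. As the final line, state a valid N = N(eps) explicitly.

Suppose eps > 0. We seek N > 0 such that x > N implies |(-2x + 1)/(9x + 2) + 2/9| < eps.
(-2x + 1)/(9x + 2) + 2/9 = (9(-2x + 1) − (-2)(9x + 2)) / (9(9x + 2)) = 13/(9(9x + 2)).
For x > 0 we have 9x + 2 > 9x, so |(-2x + 1)/(9x + 2) + 2/9| = 13/(9(9x + 2)) < 13/(9·9x) = (13/81)/x.
Thus |(-2x + 1)/(9x + 2) + 2/9| < eps whenever x > (13/81)/eps.
Take N = (13/81)/eps. If x > N then |(-2x + 1)/(9x + 2) + 2/9| < (13/81)/x < eps.

N = (13/81)/eps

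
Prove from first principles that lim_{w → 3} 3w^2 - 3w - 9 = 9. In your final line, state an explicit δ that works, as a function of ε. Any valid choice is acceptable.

δ = min(2, ε/21)

Fix ε > 0. We want δ > 0 such that 0 < |w − 3| < δ implies |(3w^2 - 3w - 9) − 9| < ε.
(3w^2 - 3w - 9) − 9 = 3w^2 - 3w - 18 = (w − 3)(3w + 6).
So |(3w^2 - 3w - 9) − 9| = |w − 3|·|3w + 6|.
Require δ ≤ 2. Then |w − 3| < 2 gives |w| < 5, and by the triangle inequality |3w + 6| ≤ 3·5 + 6 = 21.
Hence |(3w^2 - 3w - 9) − 9| ≤ 21|w − 3| < ε provided |w − 3| < ε/21.
Take δ = min(2, ε/21). Then 0 < |w − 3| < δ gives both |w − 3| < 2 and |w − 3| < ε/21, so |(3w^2 - 3w - 9) − 9| < ε.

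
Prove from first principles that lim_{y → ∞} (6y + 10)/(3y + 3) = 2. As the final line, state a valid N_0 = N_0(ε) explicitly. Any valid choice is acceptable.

Suppose ε > 0. We seek N_0 > 0 such that y > N_0 implies |(6y + 10)/(3y + 3) − 2| < ε.
(6y + 10)/(3y + 3) − 2 = (3(6y + 10) − 6(3y + 3)) / (3(3y + 3)) = 12/(3(3y + 3)).
For y > 0 we have 3y + 3 > 3y, so |(6y + 10)/(3y + 3) − 2| = 12/(3(3y + 3)) < 12/(3·3y) = (4/3)/y.
Thus |(6y + 10)/(3y + 3) − 2| < ε whenever y > (4/3)/ε.
Take N_0 = (4/3)/ε. If y > N_0 then |(6y + 10)/(3y + 3) − 2| < (4/3)/y < ε.

N_0 = (4/3)/ε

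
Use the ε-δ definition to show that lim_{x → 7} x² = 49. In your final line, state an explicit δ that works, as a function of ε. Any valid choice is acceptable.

δ = min(2, ε/16)

Suppose ε > 0. We seek δ > 0 with 0 < |x − 7| < δ ⇒ |x² − 49| < ε.
Factor: x² − 49 = (x − 7)(x + 7), so |x² − 49| = |x − 7|·|x + 7|.
Impose δ ≤ 2 so that |x| < 9; then |x + 7| ≤ 16.
Hence |x² − 49| ≤ 16|x − 7|, which is < ε once |x − 7| < ε/16.
Take δ = min(2, ε/16). If 0 < |x − 7| < δ then both bounds hold and |x² − 49| ≤ 16|x − 7| < 16·(ε/16) = ε.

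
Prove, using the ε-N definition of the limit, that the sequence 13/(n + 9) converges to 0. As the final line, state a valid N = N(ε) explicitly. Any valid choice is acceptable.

N = 13/ε

Let ε > 0. For n ≥ 1, |13/(n + 9) − 0| = 13/(n + 9) ≤ 13/n.
We need 13/n < ε, i.e. n > 13/ε.
Take N = 13/ε. If n > N then |13/(n + 9)| ≤ 13/n < ε.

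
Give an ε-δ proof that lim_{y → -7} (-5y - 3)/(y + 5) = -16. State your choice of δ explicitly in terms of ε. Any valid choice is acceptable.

Fix ε > 0. We want δ > 0 with 0 < |y + 7| < δ ⇒ |(-5y - 3)/(y + 5) + 16| < ε.
Combining over a common denominator, (-5y - 3)/(y + 5) + 16 = [(-5y - 3)·(-2) − 32·(y + 5)] / [(-2)·(y + 5)] = -22(y + 7) / ((-2)(y + 5)).
So |(-5y - 3)/(y + 5) + 16| = 22|y + 7| / (2·|y + 5|).
Restrict δ ≤ 1. Then |y + 7| < 1 gives |y + 5| = |(y + 7) + (-2)| ≥ 2 − 1 = 1.
Hence |(-5y - 3)/(y + 5) + 16| < 22|y + 7|/(2·1) = 11|y + 7|, which is < ε once |y + 7| < (1/11)ε.
Take δ = min(1, (1/11)ε). Then 0 < |y + 7| < δ forces both bounds, so |(-5y - 3)/(y + 5) + 16| < ε.

δ = min(1, (1/11)ε)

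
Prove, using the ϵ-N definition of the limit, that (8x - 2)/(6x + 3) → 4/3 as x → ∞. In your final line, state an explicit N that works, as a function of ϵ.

N = 1/ϵ

Let ϵ > 0. We seek N > 0 such that x > N implies |(8x - 2)/(6x + 3) − (4/3)| < ϵ.
(8x - 2)/(6x + 3) − (4/3) = (6(8x - 2) − 8(6x + 3)) / (6(6x + 3)) = -36/(6(6x + 3)).
For x > 0 we have 6x + 3 > 6x, so |(8x - 2)/(6x + 3) − (4/3)| = 36/(6(6x + 3)) < 36/(6·6x) = 1/x.
Thus |(8x - 2)/(6x + 3) − (4/3)| < ϵ whenever x > 1/ϵ.
Take N = 1/ϵ. If x > N then |(8x - 2)/(6x + 3) − (4/3)| < 1/x < ϵ.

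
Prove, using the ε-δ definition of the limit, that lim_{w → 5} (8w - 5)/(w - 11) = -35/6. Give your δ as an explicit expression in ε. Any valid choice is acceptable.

δ = min(3, (18/83)ε)

Let ε > 0 be given. We want δ > 0 with 0 < |w − 5| < δ ⇒ |(8w - 5)/(w - 11) + 35/6| < ε.
Combining over a common denominator, (8w - 5)/(w - 11) + 35/6 = [(8w - 5)·(-6) − 35·(w - 11)] / [(-6)·(w - 11)] = -83(w − 5) / ((-6)(w - 11)).
So |(8w - 5)/(w - 11) + 35/6| = 83|w − 5| / (6·|w − 11|).
Require δ ≤ 3, so |w − 11| ≥ |-6| − |w − 5| > 6 − 3 = 3.
Hence |(8w - 5)/(w - 11) + 35/6| < 83|w − 5|/(6·3) = (83/18)|w − 5|, which is < ε once |w − 5| < (18/83)ε.
Take δ = min(3, (18/83)ε). Then 0 < |w − 5| < δ forces both bounds, so |(8w - 5)/(w - 11) + 35/6| < ε.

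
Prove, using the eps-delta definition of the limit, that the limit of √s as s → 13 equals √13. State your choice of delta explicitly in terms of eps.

Fix eps > 0. We want delta > 0 such that 0 < |s − 13| < delta implies |√s − √13| < eps.
Multiplying by the conjugate, |√s − √13| = |s − 13|/(√s + √13).
Restrict delta ≤ 13 so that |s − 13| < 13 forces s > 0, and then √s + √13 > √13.
Hence |√s − √13| < |s − 13|/√13, which is < eps once |s − 13| < √13·eps.
Take delta = min(13, √13·eps). If 0 < |s − 13| < delta then s > 0 and |√s − √13| < |s − 13|/√13 < eps.

delta = min(13, √13·eps)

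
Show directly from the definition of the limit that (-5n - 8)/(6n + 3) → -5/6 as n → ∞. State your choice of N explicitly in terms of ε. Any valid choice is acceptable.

Let ε > 0. For n ≥ 1, |(-5n - 8)/(6n + 3) + 5/6| = |-33|/(6(6n + 3)) = 33/(6(6n + 3)).
Since 6n + 3 ≥ 6n for n ≥ 1, this is ≤ 33/(6·6n) = (11/12)/n.
So |(-5n - 8)/(6n + 3) + 5/6| < ε whenever n > (11/12)/ε.
Take N = (11/12)/ε. If n > N then |(-5n - 8)/(6n + 3) + 5/6| ≤ (11/12)/n < ε.

N = (11/12)/ε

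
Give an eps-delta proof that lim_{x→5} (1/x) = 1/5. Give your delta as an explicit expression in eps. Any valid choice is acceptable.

delta = min(5/2, (25/2)eps)

Let eps > 0 be given. We seek delta > 0 such that 0 < |x − 5| < delta implies |1/x − (1/5)| < eps.
|1/x − (1/5)| = |5 − x|/(5·|x|) = |x − 5|/(5|x|).
Restrict delta ≤ 5/2. Then |x − 5| < 5/2 gives |x| > 5/2, so 5|x| > 25/2.
Then |1/x − (1/5)| < |x − 5|/(25/2), which is < eps when |x − 5| < (25/2)eps.
Take delta = min(5/2, (25/2)eps). Then 0 < |x − 5| < delta gives both |x − 5| < 5/2 and |x − 5| < (25/2)eps, so |1/x − (1/5)| < eps.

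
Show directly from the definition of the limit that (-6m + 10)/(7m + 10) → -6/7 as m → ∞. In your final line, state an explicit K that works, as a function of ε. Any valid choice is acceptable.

Let ε > 0. For m ≥ 1, |(-6m + 10)/(7m + 10) + 6/7| = |130|/(7(7m + 10)) = 130/(7(7m + 10)).
Since 7m + 10 ≥ 7m for m ≥ 1, this is ≤ 130/(7·7m) = (130/49)/m.
So |(-6m + 10)/(7m + 10) + 6/7| < ε whenever m > (130/49)/ε.
Take K = (130/49)/ε. If m > K then |(-6m + 10)/(7m + 10) + 6/7| ≤ (130/49)/m < ε.

K = (130/49)/ε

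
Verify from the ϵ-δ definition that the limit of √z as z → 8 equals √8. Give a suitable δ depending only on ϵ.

δ = min(8, √8·ϵ)

Let ϵ > 0 be given. We want δ > 0 such that 0 < |z − 8| < δ implies |√z − √8| < ϵ.
Rationalise: √z − √8 = (z − 8)/(√z + √8), so |√z − √8| = |z − 8|/(√z + √8).
Restrict δ ≤ 8 so that |z − 8| < 8 forces z > 0, and then √z + √8 > √8.
Hence |√z − √8| < |z − 8|/√8, which is < ϵ once |z − 8| < √8·ϵ.
Take δ = min(8, √8·ϵ). If 0 < |z − 8| < δ then z > 0 and |√z − √8| < |z − 8|/√8 < ϵ.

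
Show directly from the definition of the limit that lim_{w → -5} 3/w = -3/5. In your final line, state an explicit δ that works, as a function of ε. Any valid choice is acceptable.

Fix ε > 0. We seek δ > 0 such that 0 < |w + 5| < δ implies |3/w + 3/5| < ε.
|3/w + 3/5| = 3·|-5 − w|/(5·|w|) = 3|w + 5|/(5|w|).
Restrict δ ≤ 5/2. Then |w + 5| < 5/2 gives |w| > 5/2, so 5|w| > 25/2.
Then |3/w + 3/5| < 3|w + 5|/(25/2), which is < ε when |w + 5| < (25/6)ε.
Take δ = min(5/2, (25/6)ε). Then 0 < |w + 5| < δ gives both |w + 5| < 5/2 and |w + 5| < (25/6)ε, so |3/w + 3/5| < ε.

δ = min(5/2, (25/6)ε)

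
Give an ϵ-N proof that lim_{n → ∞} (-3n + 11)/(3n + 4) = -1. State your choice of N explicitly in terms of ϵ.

Fix ϵ > 0. For n ≥ 1, |(-3n + 11)/(3n + 4) + 1| = |45|/(3(3n + 4)) = 45/(3(3n + 4)).
Since 3n + 4 ≥ 3n for n ≥ 1, this is ≤ 45/(3·3n) = 5/n.
So |(-3n + 11)/(3n + 4) + 1| < ϵ whenever n > 5/ϵ.
Take N = 5/ϵ. If n > N then |(-3n + 11)/(3n + 4) + 1| ≤ 5/n < ϵ.

N = 5/ϵ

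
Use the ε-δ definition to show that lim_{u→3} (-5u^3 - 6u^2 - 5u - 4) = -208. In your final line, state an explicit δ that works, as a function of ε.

δ = min(2, ε/298)

Suppose ε > 0. We want δ > 0 such that 0 < |u − 3| < δ implies |(-5u^3 - 6u^2 - 5u - 4) + 208| < ε.
(-5u^3 - 6u^2 - 5u - 4) + 208 = -5u^3 - 6u^2 - 5u + 204 = (u − 3)(-5u^2 - 21u - 68).
So |(-5u^3 - 6u^2 - 5u - 4) + 208| = |u − 3|·|-5u^2 - 21u - 68|.
Assume first that |u − 3| < 2, so |u| < 5. Then |-5u^2 - 21u - 68| ≤ 5·5^2 + 21·5 + 68 = 298.
Hence |(-5u^3 - 6u^2 - 5u - 4) + 208| ≤ 298|u − 3| < ε provided |u − 3| < ε/298.
Choosing δ = min(2, ε/298) ensures both conditions, hence |(-5u^3 - 6u^2 - 5u - 4) + 208| < ε.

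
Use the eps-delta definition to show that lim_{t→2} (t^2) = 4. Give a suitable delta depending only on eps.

delta = min(1, eps/5)

Suppose eps > 0. We seek delta > 0 with 0 < |t − 2| < delta ⇒ |t^2 − 4| < eps.
Factor: t^2 − 4 = (t − 2)(t + 2), so |t^2 − 4| = |t − 2|·|t + 2|.
Impose delta ≤ 1 so that |t| < 3; then |t + 2| ≤ 5.
Hence |t^2 − 4| ≤ 5|t − 2|, which is < eps once |t − 2| < eps/5.
Take delta = min(1, eps/5). If 0 < |t − 2| < delta then both bounds hold and |t^2 − 4| ≤ 5|t − 2| < 5·(eps/5) = eps.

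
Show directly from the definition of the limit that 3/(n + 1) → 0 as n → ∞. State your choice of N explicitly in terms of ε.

Let ε > 0 be given. For n ≥ 1, |3/(n + 1) − 0| = 3/(n + 1) ≤ 3/n.
We need 3/n < ε, i.e. n > 3/ε.
Take N = 3/ε. If n > N then |3/(n + 1)| ≤ 3/n < ε.

N = 3/ε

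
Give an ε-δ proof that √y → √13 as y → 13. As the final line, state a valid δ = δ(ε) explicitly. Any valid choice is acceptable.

Fix ε > 0. We want δ > 0 such that 0 < |y − 13| < δ implies |√y − √13| < ε.
Rationalise: √y − √13 = (y − 13)/(√y + √13), so |√y − √13| = |y − 13|/(√y + √13).
Restrict δ ≤ 13 so that |y − 13| < 13 forces y > 0, and then √y + √13 > √13.
Hence |√y − √13| < |y − 13|/√13, which is < ε once |y − 13| < √13·ε.
Take δ = min(13, √13·ε). If 0 < |y − 13| < δ then y > 0 and |√y − √13| < |y − 13|/√13 < ε.

δ = min(13, √13·ε)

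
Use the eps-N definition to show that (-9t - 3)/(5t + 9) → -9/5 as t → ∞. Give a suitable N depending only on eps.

N = (66/25)/eps

Fix eps > 0. We seek N > 0 such that t > N implies |(-9t - 3)/(5t + 9) + 9/5| < eps.
(-9t - 3)/(5t + 9) + 9/5 = (5(-9t - 3) − (-9)(5t + 9)) / (5(5t + 9)) = 66/(5(5t + 9)).
For t > 0 we have 5t + 9 > 5t, so |(-9t - 3)/(5t + 9) + 9/5| = 66/(5(5t + 9)) < 66/(5·5t) = (66/25)/t.
Thus |(-9t - 3)/(5t + 9) + 9/5| < eps whenever t > (66/25)/eps.
Take N = (66/25)/eps. If t > N then |(-9t - 3)/(5t + 9) + 9/5| < (66/25)/t < eps.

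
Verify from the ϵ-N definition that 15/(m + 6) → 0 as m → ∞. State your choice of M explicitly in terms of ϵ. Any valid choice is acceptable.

Fix ϵ > 0. For m ≥ 1, |15/(m + 6) − 0| = 15/(m + 6) ≤ 15/m.
We need 15/m < ϵ, i.e. m > 15/ϵ.
Take M = 15/ϵ. If m > M then |15/(m + 6)| ≤ 15/m < ϵ.

M = 15/ϵ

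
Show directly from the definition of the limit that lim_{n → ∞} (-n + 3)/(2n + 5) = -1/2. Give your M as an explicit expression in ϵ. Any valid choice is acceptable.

M = (11/4)/ϵ

Suppose ϵ > 0. For n ≥ 1, |(-n + 3)/(2n + 5) + 1/2| = |11|/(2(2n + 5)) = 11/(2(2n + 5)).
Since 2n + 5 ≥ 2n for n ≥ 1, this is ≤ 11/(2·2n) = (11/4)/n.
So |(-n + 3)/(2n + 5) + 1/2| < ϵ whenever n > (11/4)/ϵ.
Take M = (11/4)/ϵ. If n > M then |(-n + 3)/(2n + 5) + 1/2| ≤ (11/4)/n < ϵ.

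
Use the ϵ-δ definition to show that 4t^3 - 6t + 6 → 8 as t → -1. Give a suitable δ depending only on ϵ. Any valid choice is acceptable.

Let ϵ > 0 be given. We want δ > 0 such that 0 < |t + 1| < δ implies |(4t^3 - 6t + 6) − 8| < ϵ.
(4t^3 - 6t + 6) − 8 = 4t^3 - 6t - 2 = (t + 1)(4t^2 - 4t - 2).
So |(4t^3 - 6t + 6) − 8| = |t + 1|·|4t^2 - 4t - 2|.
Assume first that |t + 1| < 1, so |t| < 2. Then |4t^2 - 4t - 2| ≤ 4·2^2 + 4·2 + 2 = 26.
Hence |(4t^3 - 6t + 6) − 8| ≤ 26|t + 1| < ϵ provided |t + 1| < ϵ/26.
Choosing δ = min(1, ϵ/26) ensures both conditions, hence |(4t^3 - 6t + 6) − 8| < ϵ.

δ = min(1, ϵ/26)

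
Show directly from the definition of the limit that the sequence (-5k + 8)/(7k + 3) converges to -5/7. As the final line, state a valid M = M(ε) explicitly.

M = (71/49)/ε

Suppose ε > 0. For k ≥ 1, |(-5k + 8)/(7k + 3) + 5/7| = |71|/(7(7k + 3)) = 71/(7(7k + 3)).
Since 7k + 3 ≥ 7k for k ≥ 1, this is ≤ 71/(7·7k) = (71/49)/k.
So |(-5k + 8)/(7k + 3) + 5/7| < ε whenever k > (71/49)/ε.
Take M = (71/49)/ε. If k > M then |(-5k + 8)/(7k + 3) + 5/7| ≤ (71/49)/k < ε.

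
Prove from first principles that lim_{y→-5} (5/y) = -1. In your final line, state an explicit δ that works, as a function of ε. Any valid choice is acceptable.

δ = min(5/2, (5/2)ε)

Suppose ε > 0. We seek δ > 0 such that 0 < |y + 5| < δ implies |5/y + 1| < ε.
|5/y + 1| = 5·|-5 − y|/(5·|y|) = 5|y + 5|/(5|y|).
Require δ ≤ 5/2 so that |y| > 5 − 5/2 = 5/2, hence 5|y| > 25/2.
Then |5/y + 1| < 5|y + 5|/(25/2), which is < ε when |y + 5| < (5/2)ε.
Take δ = min(5/2, (5/2)ε). Then 0 < |y + 5| < δ gives both |y + 5| < 5/2 and |y + 5| < (5/2)ε, so |5/y + 1| < ε.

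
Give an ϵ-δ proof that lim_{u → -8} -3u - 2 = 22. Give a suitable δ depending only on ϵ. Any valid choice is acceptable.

Let ϵ > 0. We need δ > 0 so that 0 < |u + 8| < δ implies |(-3u - 2) − 22| < ϵ.
Since (-3u - 2) − 22 = -3(u + 8), we have |(-3u - 2) − 22| = 3|u + 8|.
Thus it suffices that |u + 8| < ϵ/3.
Choosing δ = ϵ/3 gives |(-3u - 2) − 22| = 3|u + 8| < ϵ whenever |u + 8| < δ.

δ = ϵ/3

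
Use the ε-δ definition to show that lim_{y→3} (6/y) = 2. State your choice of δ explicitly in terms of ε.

δ = min(3/2, (3/4)ε)

Suppose ε > 0. We seek δ > 0 such that 0 < |y − 3| < δ implies |6/y − 2| < ε.
|6/y − 2| = 6·|3 − y|/(3·|y|) = 6|y − 3|/(3|y|).
Require δ ≤ 3/2 so that |y| > 3 − 3/2 = 3/2, hence 3|y| > 9/2.
Then |6/y − 2| < 6|y − 3|/(9/2), which is < ε when |y − 3| < (3/4)ε.
Take δ = min(3/2, (3/4)ε). Then 0 < |y − 3| < δ gives both |y − 3| < 3/2 and |y − 3| < (3/4)ε, so |6/y − 2| < ε.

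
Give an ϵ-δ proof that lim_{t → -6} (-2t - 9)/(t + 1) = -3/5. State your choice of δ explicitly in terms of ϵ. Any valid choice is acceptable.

δ = min(5/2, (25/14)ϵ)

Suppose ϵ > 0. We want δ > 0 with 0 < |t + 6| < δ ⇒ |(-2t - 9)/(t + 1) + 3/5| < ϵ.
Combining over a common denominator, (-2t - 9)/(t + 1) + 3/5 = [(-2t - 9)·(-5) − 3·(t + 1)] / [(-5)·(t + 1)] = 7(t + 6) / ((-5)(t + 1)).
So |(-2t - 9)/(t + 1) + 3/5| = 7|t + 6| / (5·|t + 1|).
Require δ ≤ 5/2, so |t + 1| ≥ |-5| − |t + 6| > 5 − 5/2 = 5/2.
Hence |(-2t - 9)/(t + 1) + 3/5| < 7|t + 6|/(5·(5/2)) = (14/25)|t + 6|, which is < ϵ once |t + 6| < (25/14)ϵ.
Take δ = min(5/2, (25/14)ϵ). Then 0 < |t + 6| < δ forces both bounds, so |(-2t - 9)/(t + 1) + 3/5| < ϵ.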